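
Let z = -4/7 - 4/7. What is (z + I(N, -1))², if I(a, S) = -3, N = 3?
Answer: 841/49 ≈ 17.163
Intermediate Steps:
z = -8/7 (z = -4*⅐ - 4*⅐ = -4/7 - 4/7 = -8/7 ≈ -1.1429)
(z + I(N, -1))² = (-8/7 - 3)² = (-29/7)² = 841/49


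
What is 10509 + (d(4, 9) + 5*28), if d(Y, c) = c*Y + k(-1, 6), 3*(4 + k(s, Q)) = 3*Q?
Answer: 10687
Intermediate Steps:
k(s, Q) = -4 + Q (k(s, Q) = -4 + (3*Q)/3 = -4 + Q)
d(Y, c) = 2 + Y*c (d(Y, c) = c*Y + (-4 + 6) = Y*c + 2 = 2 + Y*c)
10509 + (d(4, 9) + 5*28) = 10509 + ((2 + 4*9) + 5*28) = 10509 + ((2 + 36) + 140) = 10509 + (38 + 140) = 10509 + 178 = 10687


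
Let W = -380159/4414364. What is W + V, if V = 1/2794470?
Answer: -531169253183/6167903883540 ≈ -0.086118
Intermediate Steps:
W = -380159/4414364 (W = -380159*1/4414364 = -380159/4414364 ≈ -0.086119)
V = 1/2794470 ≈ 3.5785e-7
W + V = -380159/4414364 + 1/2794470 = -531169253183/6167903883540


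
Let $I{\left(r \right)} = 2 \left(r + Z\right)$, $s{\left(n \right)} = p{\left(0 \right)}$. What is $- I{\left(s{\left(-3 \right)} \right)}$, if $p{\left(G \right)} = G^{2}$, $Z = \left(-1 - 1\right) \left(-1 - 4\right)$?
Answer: $-20$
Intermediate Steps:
$Z = 10$ ($Z = \left(-2\right) \left(-5\right) = 10$)
$s{\left(n \right)} = 0$ ($s{\left(n \right)} = 0^{2} = 0$)
$I{\left(r \right)} = 20 + 2 r$ ($I{\left(r \right)} = 2 \left(r + 10\right) = 2 \left(10 + r\right) = 20 + 2 r$)
$- I{\left(s{\left(-3 \right)} \right)} = - (20 + 2 \cdot 0) = - (20 + 0) = \left(-1\right) 20 = -20$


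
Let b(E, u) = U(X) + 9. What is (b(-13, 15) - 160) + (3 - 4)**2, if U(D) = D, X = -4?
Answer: -154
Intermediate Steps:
b(E, u) = 5 (b(E, u) = -4 + 9 = 5)
(b(-13, 15) - 160) + (3 - 4)**2 = (5 - 160) + (3 - 4)**2 = -155 + (-1)**2 = -155 + 1 = -154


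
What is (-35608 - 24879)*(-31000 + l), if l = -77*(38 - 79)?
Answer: 1684139541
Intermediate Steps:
l = 3157 (l = -77*(-41) = 3157)
(-35608 - 24879)*(-31000 + l) = (-35608 - 24879)*(-31000 + 3157) = -60487*(-27843) = 1684139541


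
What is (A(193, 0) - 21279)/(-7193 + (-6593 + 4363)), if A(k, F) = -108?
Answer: 7129/3141 ≈ 2.2697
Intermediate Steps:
(A(193, 0) - 21279)/(-7193 + (-6593 + 4363)) = (-108 - 21279)/(-7193 + (-6593 + 4363)) = -21387/(-7193 - 2230) = -21387/(-9423) = -21387*(-1/9423) = 7129/3141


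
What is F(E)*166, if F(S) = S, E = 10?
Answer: 1660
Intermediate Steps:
F(E)*166 = 10*166 = 1660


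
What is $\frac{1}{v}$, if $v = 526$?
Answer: $\frac{1}{526} \approx 0.0019011$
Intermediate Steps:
$\frac{1}{v} = \frac{1}{526}$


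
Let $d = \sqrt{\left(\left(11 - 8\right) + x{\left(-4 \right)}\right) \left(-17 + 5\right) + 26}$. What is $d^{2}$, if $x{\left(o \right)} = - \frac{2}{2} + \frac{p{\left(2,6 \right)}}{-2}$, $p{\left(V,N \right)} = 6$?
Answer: $38$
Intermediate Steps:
$x{\left(o \right)} = -4$ ($x{\left(o \right)} = - \frac{2}{2} + \frac{6}{-2} = \left(-2\right) \frac{1}{2} + 6 \left(- \frac{1}{2}\right) = -1 - 3 = -4$)
$d = \sqrt{38}$ ($d = \sqrt{\left(\left(11 - 8\right) - 4\right) \left(-17 + 5\right) + 26} = \sqrt{\left(\left(11 - 8\right) - 4\right) \left(-12\right) + 26} = \sqrt{\left(3 - 4\right) \left(-12\right) + 26} = \sqrt{\left(-1\right) \left(-12\right) + 26} = \sqrt{12 + 26} = \sqrt{38} \approx 6.1644$)
$d^{2} = \left(\sqrt{38}\right)^{2} = 38$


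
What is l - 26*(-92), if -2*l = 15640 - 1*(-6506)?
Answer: -8681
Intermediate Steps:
l = -11073 (l = -(15640 - 1*(-6506))/2 = -(15640 + 6506)/2 = -½*22146 = -11073)
l - 26*(-92) = -11073 - 26*(-92) = -11073 - 1*(-2392) = -11073 + 2392 = -8681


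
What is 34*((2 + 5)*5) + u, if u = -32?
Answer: 1158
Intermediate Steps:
34*((2 + 5)*5) + u = 34*((2 + 5)*5) - 32 = 34*(7*5) - 32 = 34*35 - 32 = 1190 - 32 = 1158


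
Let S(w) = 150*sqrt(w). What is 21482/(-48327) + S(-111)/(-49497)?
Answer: -21482/48327 - 50*I*sqrt(111)/16499 ≈ -0.44451 - 0.031928*I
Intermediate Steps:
21482/(-48327) + S(-111)/(-49497) = 21482/(-48327) + (150*sqrt(-111))/(-49497) = 21482*(-1/48327) + (150*(I*sqrt(111)))*(-1/49497) = -21482/48327 + (150*I*sqrt(111))*(-1/49497) = -21482/48327 - 50*I*sqrt(111)/16499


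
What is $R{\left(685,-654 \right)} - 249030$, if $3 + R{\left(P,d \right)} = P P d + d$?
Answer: $-307122837$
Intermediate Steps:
$R{\left(P,d \right)} = -3 + d + d P^{2}$ ($R{\left(P,d \right)} = -3 + \left(P P d + d\right) = -3 + \left(P^{2} d + d\right) = -3 + \left(d P^{2} + d\right) = -3 + \left(d + d P^{2}\right) = -3 + d + d P^{2}$)
$R{\left(685,-654 \right)} - 249030 = \left(-3 - 654 - 654 \cdot 685^{2}\right) - 249030 = \left(-3 - 654 - 306873150\right) - 249030 = -306873807 - 249030 = -307122837$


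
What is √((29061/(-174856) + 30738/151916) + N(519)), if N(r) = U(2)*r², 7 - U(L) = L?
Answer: √14848851696512873382321198/3320428012 ≈ 1160.5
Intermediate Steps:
U(L) = 7 - L
N(r) = 5*r² (N(r) = (7 - 1*2)*r² = (7 - 2)*r² = 5*r²)
√((29061/(-174856) + 30738/151916) + N(519)) = √((29061/(-174856) + 30738/151916) + 5*519²) = √((29061*(-1/174856) + 30738*(1/151916)) + 5*269361) = √((-29061/174856 + 15369/75958) + 1346805) = √(239973213/6640856024 + 1346805) = √(8943938337376533/6640856024) = √14848851696512873382321198/3320428012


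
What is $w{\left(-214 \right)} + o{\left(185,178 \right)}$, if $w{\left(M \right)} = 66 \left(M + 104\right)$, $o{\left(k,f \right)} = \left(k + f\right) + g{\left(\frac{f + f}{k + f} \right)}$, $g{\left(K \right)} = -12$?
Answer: $-6909$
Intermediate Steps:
$o{\left(k,f \right)} = -12 + f + k$ ($o{\left(k,f \right)} = \left(k + f\right) - 12 = \left(f + k\right) - 12 = -12 + f + k$)
$w{\left(M \right)} = 6864 + 66 M$ ($w{\left(M \right)} = 66 \left(104 + M\right) = 6864 + 66 M$)
$w{\left(-214 \right)} + o{\left(185,178 \right)} = \left(6864 + 66 \left(-214\right)\right) + \left(-12 + 178 + 185\right) = \left(6864 - 14124\right) + 351 = -7260 + 351 = -6909$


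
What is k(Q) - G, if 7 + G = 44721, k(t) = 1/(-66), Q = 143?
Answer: -2951125/66 ≈ -44714.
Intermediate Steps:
k(t) = -1/66
G = 44714 (G = -7 + 44721 = 44714)
k(Q) - G = -1/66 - 1*44714 = -1/66 - 44714 = -2951125/66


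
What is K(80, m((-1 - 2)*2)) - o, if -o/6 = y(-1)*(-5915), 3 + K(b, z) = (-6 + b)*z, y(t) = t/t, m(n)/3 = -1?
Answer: -35715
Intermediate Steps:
m(n) = -3 (m(n) = 3*(-1) = -3)
y(t) = 1
K(b, z) = -3 + z*(-6 + b) (K(b, z) = -3 + (-6 + b)*z = -3 + z*(-6 + b))
o = 35490 (o = -6*(-5915) = 35490)
K(80, m((-1 - 2)*2)) - o = (-3 - 6*(-3) + 80*(-3)) - 1*35490 = (-3 + 18 - 240) - 35490 = -225 - 35490 = -35715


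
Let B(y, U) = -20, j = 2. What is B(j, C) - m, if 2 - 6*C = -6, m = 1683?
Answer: -1703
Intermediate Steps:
C = 4/3 (C = ⅓ - ⅙*(-6) = ⅓ + 1 = 4/3 ≈ 1.3333)
B(j, C) - m = -20 - 1*1683 = -20 - 1683 = -1703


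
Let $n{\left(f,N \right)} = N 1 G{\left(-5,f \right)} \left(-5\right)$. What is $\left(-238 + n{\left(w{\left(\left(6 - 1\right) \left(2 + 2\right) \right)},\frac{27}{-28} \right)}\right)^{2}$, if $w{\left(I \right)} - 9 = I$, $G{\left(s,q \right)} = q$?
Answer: $\frac{7557001}{784} \approx 9639.0$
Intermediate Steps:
$w{\left(I \right)} = 9 + I$
$n{\left(f,N \right)} = - 5 N f$ ($n{\left(f,N \right)} = N 1 f \left(-5\right) = N f \left(-5\right) = - 5 N f$)
$\left(-238 + n{\left(w{\left(\left(6 - 1\right) \left(2 + 2\right) \right)},\frac{27}{-28} \right)}\right)^{2} = \left(-238 - 5 \frac{27}{-28} \left(9 + \left(6 - 1\right) \left(2 + 2\right)\right)\right)^{2} = \left(-238 - 5 \cdot 27 \left(- \frac{1}{28}\right) \left(9 + 5 \cdot 4\right)\right)^{2} = \left(-238 - - \frac{135 \left(9 + 20\right)}{28}\right)^{2} = \left(-238 - \left(- \frac{135}{28}\right) 29\right)^{2} = \left(-238 + \frac{3915}{28}\right)^{2} = \left(- \frac{2749}{28}\right)^{2} = \frac{7557001}{784}$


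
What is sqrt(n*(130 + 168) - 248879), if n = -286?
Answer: 3*I*sqrt(37123) ≈ 578.02*I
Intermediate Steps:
sqrt(n*(130 + 168) - 248879) = sqrt(-286*(130 + 168) - 248879) = sqrt(-286*298 - 248879) = sqrt(-85228 - 248879) = sqrt(-334107) = 3*I*sqrt(37123)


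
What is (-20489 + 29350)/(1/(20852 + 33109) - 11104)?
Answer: -478148421/599182943 ≈ -0.79800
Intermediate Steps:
(-20489 + 29350)/(1/(20852 + 33109) - 11104) = 8861/(1/53961 - 11104) = 8861/(-599182943/53961) = 8861*(-53961/599182943) = -478148421/599182943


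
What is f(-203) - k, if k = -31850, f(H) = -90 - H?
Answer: 31963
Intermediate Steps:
f(-203) - k = (-90 - 1*(-203)) - 1*(-31850) = (-90 + 203) + 31850 = 113 + 31850 = 31963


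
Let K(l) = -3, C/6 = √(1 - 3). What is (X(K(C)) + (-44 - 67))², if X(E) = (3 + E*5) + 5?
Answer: 13924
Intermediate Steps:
C = 6*I*√2 (C = 6*√(1 - 3) = 6*√(-2) = 6*(I*√2) = 6*I*√2 ≈ 8.4853*I)
X(E) = 8 + 5*E (X(E) = (3 + 5*E) + 5 = 8 + 5*E)
(X(K(C)) + (-44 - 67))² = ((8 + 5*(-3)) + (-44 - 67))² = ((8 - 15) - 111)² = (-7 - 111)² = (-118)² = 13924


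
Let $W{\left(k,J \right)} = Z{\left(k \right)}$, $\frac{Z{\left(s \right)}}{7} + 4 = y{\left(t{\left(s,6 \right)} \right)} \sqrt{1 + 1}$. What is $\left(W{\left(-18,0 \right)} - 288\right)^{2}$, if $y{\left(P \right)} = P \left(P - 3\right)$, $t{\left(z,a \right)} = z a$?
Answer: $14083889968 - 53034912 \sqrt{2} \approx 1.4009 \cdot 10^{10}$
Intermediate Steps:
$t{\left(z,a \right)} = a z$
$y{\left(P \right)} = P \left(-3 + P\right)$
$Z{\left(s \right)} = -28 + 42 s \sqrt{2} \left(-3 + 6 s\right)$ ($Z{\left(s \right)} = -28 + 7 \cdot 6 s \left(-3 + 6 s\right) \sqrt{1 + 1} = -28 + 7 \cdot 6 s \left(-3 + 6 s\right) \sqrt{2} = -28 + 7 \cdot 6 s \sqrt{2} \left(-3 + 6 s\right) = -28 + 42 s \sqrt{2} \left(-3 + 6 s\right)$)
$W{\left(k,J \right)} = -28 + 126 k \sqrt{2} \left(-1 + 2 k\right)$
$\left(W{\left(-18,0 \right)} - 288\right)^{2} = \left(\left(-28 + 126 \left(-18\right) \sqrt{2} \left(-1 + 2 \left(-18\right)\right)\right) - 288\right)^{2} = \left(\left(-28 + 126 \left(-18\right) \sqrt{2} \left(-1 - 36\right)\right) - 288\right)^{2} = \left(\left(-28 + 126 \left(-18\right) \sqrt{2} \left(-37\right)\right) - 288\right)^{2} = \left(\left(-28 + 83916 \sqrt{2}\right) - 288\right)^{2} = \left(-316 + 83916 \sqrt{2}\right)^{2}$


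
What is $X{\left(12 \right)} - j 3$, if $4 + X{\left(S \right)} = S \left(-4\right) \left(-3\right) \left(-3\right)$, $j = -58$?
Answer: $-262$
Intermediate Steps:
$X{\left(S \right)} = -4 - 36 S$ ($X{\left(S \right)} = -4 + S \left(-4\right) \left(-3\right) \left(-3\right) = -4 + - 4 S \left(-3\right) \left(-3\right) = -4 + 12 S \left(-3\right) = -4 - 36 S$)
$X{\left(12 \right)} - j 3 = \left(-4 - 432\right) - \left(-58\right) 3 = \left(-4 - 432\right) - -174 = -436 + 174 = -262$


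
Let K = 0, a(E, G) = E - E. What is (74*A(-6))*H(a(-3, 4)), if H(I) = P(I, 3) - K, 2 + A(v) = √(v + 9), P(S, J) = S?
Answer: 0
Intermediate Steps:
a(E, G) = 0
A(v) = -2 + √(9 + v) (A(v) = -2 + √(v + 9) = -2 + √(9 + v))
H(I) = I (H(I) = I - 1*0 = I + 0 = I)
(74*A(-6))*H(a(-3, 4)) = (74*(-2 + √(9 - 6)))*0 = (74*(-2 + √3))*0 = (-148 + 74*√3)*0 = 0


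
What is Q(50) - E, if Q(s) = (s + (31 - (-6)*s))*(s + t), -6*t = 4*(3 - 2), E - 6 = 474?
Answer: 18316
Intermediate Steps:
E = 480 (E = 6 + 474 = 480)
t = -⅔ (t = -2*(3 - 2)/3 = -2/3 = -⅙*4 = -⅔ ≈ -0.66667)
Q(s) = (31 + 7*s)*(-⅔ + s) (Q(s) = (s + (31 - (-6)*s))*(s - ⅔) = (s + (31 + 6*s))*(-⅔ + s) = (31 + 7*s)*(-⅔ + s))
Q(50) - E = (-62/3 + 7*50² + (79/3)*50) - 1*480 = (-62/3 + 7*2500 + 3950/3) - 480 = (-62/3 + 17500 + 3950/3) - 480 = 18796 - 480 = 18316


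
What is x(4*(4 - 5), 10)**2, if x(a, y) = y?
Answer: 100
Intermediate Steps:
x(4*(4 - 5), 10)**2 = 10**2 = 100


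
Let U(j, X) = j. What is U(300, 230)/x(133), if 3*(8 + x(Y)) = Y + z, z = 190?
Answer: 900/299 ≈ 3.0100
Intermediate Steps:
x(Y) = 166/3 + Y/3 (x(Y) = -8 + (Y + 190)/3 = -8 + (190 + Y)/3 = -8 + (190/3 + Y/3) = 166/3 + Y/3)
U(300, 230)/x(133) = 300/(166/3 + (⅓)*133) = 300/(166/3 + 133/3) = 300/(299/3) = 300*(3/299) = 900/299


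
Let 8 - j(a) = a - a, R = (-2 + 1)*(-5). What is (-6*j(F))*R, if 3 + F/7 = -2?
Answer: -240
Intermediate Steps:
F = -35 (F = -21 + 7*(-2) = -21 - 14 = -35)
R = 5 (R = -1*(-5) = 5)
j(a) = 8 (j(a) = 8 - (a - a) = 8 - 1*0 = 8 + 0 = 8)
(-6*j(F))*R = -6*8*5 = -48*5 = -240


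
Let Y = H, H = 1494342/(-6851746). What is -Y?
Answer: 747171/3425873 ≈ 0.21810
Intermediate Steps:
H = -747171/3425873 (H = 1494342*(-1/6851746) = -747171/3425873 ≈ -0.21810)
Y = -747171/3425873 ≈ -0.21810
-Y = -1*(-747171/3425873) = 747171/3425873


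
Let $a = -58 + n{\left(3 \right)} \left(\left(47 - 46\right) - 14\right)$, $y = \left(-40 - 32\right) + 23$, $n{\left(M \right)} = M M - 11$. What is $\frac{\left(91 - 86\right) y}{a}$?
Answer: $\frac{245}{32} \approx 7.6563$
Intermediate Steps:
$n{\left(M \right)} = -11 + M^{2}$ ($n{\left(M \right)} = M^{2} - 11 = -11 + M^{2}$)
$y = -49$ ($y = -72 + 23 = -49$)
$a = -32$ ($a = -58 + \left(-11 + 3^{2}\right) \left(\left(47 - 46\right) - 14\right) = -58 + \left(-11 + 9\right) \left(1 - 14\right) = -58 - -26 = -58 + 26 = -32$)
$\frac{\left(91 - 86\right) y}{a} = \frac{\left(91 - 86\right) \left(-49\right)}{-32} = 5 \left(-49\right) \left(- \frac{1}{32}\right) = \left(-245\right) \left(- \frac{1}{32}\right) = \frac{245}{32}$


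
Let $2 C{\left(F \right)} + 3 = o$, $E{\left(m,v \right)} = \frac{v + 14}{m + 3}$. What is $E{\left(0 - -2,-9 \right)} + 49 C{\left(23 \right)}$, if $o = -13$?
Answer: $-391$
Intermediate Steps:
$E{\left(m,v \right)} = \frac{14 + v}{3 + m}$
$C{\left(F \right)} = -8$ ($C{\left(F \right)} = - \frac{3}{2} + \frac{1}{2} \left(-13\right) = - \frac{3}{2} - \frac{13}{2} = -8$)
$E{\left(0 - -2,-9 \right)} + 49 C{\left(23 \right)} = \frac{14 - 9}{3 + \left(0 - -2\right)} + 49 \left(-8\right) = \frac{1}{3 + \left(0 + 2\right)} 5 - 392 = \frac{1}{3 + 2} \cdot 5 - 392 = \frac{1}{5} \cdot 5 - 392 = 1 - 392 = -391$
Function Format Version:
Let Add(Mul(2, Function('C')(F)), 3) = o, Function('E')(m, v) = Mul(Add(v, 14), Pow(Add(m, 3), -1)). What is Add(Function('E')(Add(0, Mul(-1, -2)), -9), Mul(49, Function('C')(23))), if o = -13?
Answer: -391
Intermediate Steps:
Function('E')(m, v) = Mul(Pow(Add(3, m), -1), Add(14, v)) (Function('E')(m, v) = Mul(Add(14, v), Pow(Add(3, m), -1)) = Mul(Pow(Add(3, m), -1), Add(14, v)))
Function('C')(F) = -8 (Function('C')(F) = Add(Rational(-3, 2), Mul(Rational(1, 2), -13)) = Add(Rational(-3, 2), Rational(-13, 2)) = -8)
Add(Function('E')(Add(0, Mul(-1, -2)), -9), Mul(49, Function('C')(23))) = Add(Mul(Pow(Add(3, Add(0, Mul(-1, -2))), -1), Add(14, -9)), Mul(49, -8)) = Add(Mul(Pow(Add(3, Add(0, 2)), -1), 5), -392) = Add(Mul(Pow(Add(3, 2), -1), 5), -392) = Add(Mul(Pow(5, -1), 5), -392) = Add(Mul(Rational(1, 5), 5), -392) = Add(1, -392) = -391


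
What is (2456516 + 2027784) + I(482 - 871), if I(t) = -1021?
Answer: 4483279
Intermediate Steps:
(2456516 + 2027784) + I(482 - 871) = (2456516 + 2027784) - 1021 = 4484300 - 1021 = 4483279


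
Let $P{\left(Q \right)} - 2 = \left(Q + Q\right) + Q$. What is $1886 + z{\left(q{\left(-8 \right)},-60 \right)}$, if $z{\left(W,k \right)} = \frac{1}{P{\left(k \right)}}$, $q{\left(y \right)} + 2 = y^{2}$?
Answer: $\frac{335707}{178} \approx 1886.0$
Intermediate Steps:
$P{\left(Q \right)} = 2 + 3 Q$ ($P{\left(Q \right)} = 2 + \left(\left(Q + Q\right) + Q\right) = 2 + \left(2 Q + Q\right) = 2 + 3 Q$)
$q{\left(y \right)} = -2 + y^{2}$
$z{\left(W,k \right)} = \frac{1}{2 + 3 k}$
$1886 + z{\left(q{\left(-8 \right)},-60 \right)} = 1886 + \frac{1}{2 + 3 \left(-60\right)} = 1886 + \frac{1}{2 - 180} = 1886 + \frac{1}{-178} = 1886 - \frac{1}{178} = \frac{335707}{178}$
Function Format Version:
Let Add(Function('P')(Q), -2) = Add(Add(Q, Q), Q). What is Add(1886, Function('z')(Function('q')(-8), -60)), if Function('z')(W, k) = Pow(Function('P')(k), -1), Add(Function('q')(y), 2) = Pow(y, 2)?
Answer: Rational(335707, 178) ≈ 1886.0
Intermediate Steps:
Function('P')(Q) = Add(2, Mul(3, Q)) (Function('P')(Q) = Add(2, Add(Add(Q, Q), Q)) = Add(2, Add(Mul(2, Q), Q)) = Add(2, Mul(3, Q)))
Function('q')(y) = Add(-2, Pow(y, 2))
Function('z')(W, k) = Pow(Add(2, Mul(3, k)), -1)
Add(1886, Function('z')(Function('q')(-8), -60)) = Add(1886, Pow(Add(2, Mul(3, -60)), -1)) = Add(1886, Pow(Add(2, -180), -1)) = Add(1886, Pow(-178, -1)) = Add(1886, Rational(-1, 178)) = Rational(335707, 178)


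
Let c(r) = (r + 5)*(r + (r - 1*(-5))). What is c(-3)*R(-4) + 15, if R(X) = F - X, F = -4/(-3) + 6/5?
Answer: 29/15 ≈ 1.9333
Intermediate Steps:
F = 38/15 (F = -4*(-⅓) + 6*(⅕) = 4/3 + 6/5 = 38/15 ≈ 2.5333)
c(r) = (5 + r)*(5 + 2*r) (c(r) = (5 + r)*(r + (r + 5)) = (5 + r)*(r + (5 + r)) = (5 + r)*(5 + 2*r))
R(X) = 38/15 - X
c(-3)*R(-4) + 15 = (25 + 2*(-3)² + 15*(-3))*(38/15 - 1*(-4)) + 15 = (25 + 2*9 - 45)*(38/15 + 4) + 15 = (25 + 18 - 45)*(98/15) + 15 = -2*98/15 + 15 = -196/15 + 15 = 29/15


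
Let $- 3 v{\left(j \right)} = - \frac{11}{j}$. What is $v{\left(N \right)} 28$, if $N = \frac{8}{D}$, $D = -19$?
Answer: $- \frac{1463}{6} \approx -243.83$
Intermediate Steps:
$N = - \frac{8}{19}$ ($N = \frac{8}{-19} = 8 \left(- \frac{1}{19}\right) = - \frac{8}{19} \approx -0.42105$)
$v{\left(j \right)} = \frac{11}{3 j}$ ($v{\left(j \right)} = - \frac{\left(-11\right) \frac{1}{j}}{3} = \frac{11}{3 j}$)
$v{\left(N \right)} 28 = \frac{11}{3 \left(- \frac{8}{19}\right)} 28 = \frac{11}{3} \left(- \frac{19}{8}\right) 28 = \left(- \frac{209}{24}\right) 28 = - \frac{1463}{6}$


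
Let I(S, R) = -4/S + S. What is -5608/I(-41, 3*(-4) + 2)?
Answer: 229928/1677 ≈ 137.11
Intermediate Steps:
I(S, R) = S - 4/S (I(S, R) = -4/S + S = S - 4/S)
-5608/I(-41, 3*(-4) + 2) = -5608/(-41 - 4/(-41)) = -5608/(-41 - 4*(-1/41)) = -5608/(-41 + 4/41) = -5608/(-1677/41) = -5608*(-41/1677) = 229928/1677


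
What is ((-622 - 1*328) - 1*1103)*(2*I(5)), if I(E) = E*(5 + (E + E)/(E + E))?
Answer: -123180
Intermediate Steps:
I(E) = 6*E (I(E) = E*(5 + (2*E)/((2*E))) = E*(5 + (2*E)*(1/(2*E))) = E*(5 + 1) = E*6 = 6*E)
((-622 - 1*328) - 1*1103)*(2*I(5)) = ((-622 - 1*328) - 1*1103)*(2*(6*5)) = ((-622 - 328) - 1103)*(2*30) = (-950 - 1103)*60 = -2053*60 = -123180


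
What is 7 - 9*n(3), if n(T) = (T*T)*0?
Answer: 7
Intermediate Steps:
n(T) = 0 (n(T) = T**2*0 = 0)
7 - 9*n(3) = 7 - 9*0 = 7 + 0 = 7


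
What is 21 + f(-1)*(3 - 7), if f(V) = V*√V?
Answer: 21 + 4*I ≈ 21.0 + 4.0*I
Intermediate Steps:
f(V) = V^(3/2)
21 + f(-1)*(3 - 7) = 21 + (-1)^(3/2)*(3 - 7) = 21 - I*(-4) = 21 + 4*I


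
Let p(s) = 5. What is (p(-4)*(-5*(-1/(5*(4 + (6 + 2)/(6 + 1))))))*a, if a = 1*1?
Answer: 35/36 ≈ 0.97222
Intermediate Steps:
a = 1
(p(-4)*(-5*(-1/(5*(4 + (6 + 2)/(6 + 1))))))*a = (5*(-5*(-1/(5*(4 + (6 + 2)/(6 + 1))))))*1 = (5*(-5*(-1/(5*(4 + 8/7)))))*1 = (5*(-5/((-5*36/7))))*1 = (5*(-5/(-180/7)))*1 = (5*(-5*(-7/180)))*1 = (5*(7/36))*1 = (35/36)*1 = 35/36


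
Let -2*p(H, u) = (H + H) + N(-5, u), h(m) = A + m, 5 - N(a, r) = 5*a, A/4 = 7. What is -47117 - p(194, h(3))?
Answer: -46908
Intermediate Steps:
A = 28 (A = 4*7 = 28)
N(a, r) = 5 - 5*a
h(m) = 28 + m
p(H, u) = -15 - H (p(H, u) = -((H + H) + (5 - 5*(-5)))/2 = -(2*H + (5 + 25))/2 = -(2*H + 30)/2 = -(30 + 2*H)/2 = -15 - H)
-47117 - p(194, h(3)) = -47117 - (-15 - 1*194) = -47117 - (-15 - 194) = -47117 - 1*(-209) = -47117 + 209 = -46908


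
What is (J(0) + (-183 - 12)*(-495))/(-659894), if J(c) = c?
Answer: -96525/659894 ≈ -0.14627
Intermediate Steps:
(J(0) + (-183 - 12)*(-495))/(-659894) = (0 + (-183 - 12)*(-495))/(-659894) = (0 - 195*(-495))*(-1/659894) = (0 + 96525)*(-1/659894) = 96525*(-1/659894) = -96525/659894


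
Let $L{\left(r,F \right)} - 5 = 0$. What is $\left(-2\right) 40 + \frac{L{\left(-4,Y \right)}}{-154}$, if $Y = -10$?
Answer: $- \frac{12325}{154} \approx -80.032$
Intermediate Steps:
$L{\left(r,F \right)} = 5$ ($L{\left(r,F \right)} = 5 + 0 = 5$)
$\left(-2\right) 40 + \frac{L{\left(-4,Y \right)}}{-154} = \left(-2\right) 40 + \frac{1}{-154} \cdot 5 = -80 - \frac{5}{154} = - \frac{12325}{154}$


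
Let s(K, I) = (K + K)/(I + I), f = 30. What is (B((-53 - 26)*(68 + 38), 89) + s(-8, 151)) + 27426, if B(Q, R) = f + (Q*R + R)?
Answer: -108378899/151 ≈ -7.1774e+5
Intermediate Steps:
B(Q, R) = 30 + R + Q*R (B(Q, R) = 30 + (Q*R + R) = 30 + (R + Q*R) = 30 + R + Q*R)
s(K, I) = K/I (s(K, I) = (2*K)/((2*I)) = (2*K)*(1/(2*I)) = K/I)
(B((-53 - 26)*(68 + 38), 89) + s(-8, 151)) + 27426 = ((30 + 89 + ((-53 - 26)*(68 + 38))*89) - 8/151) + 27426 = ((30 + 89 - 79*106*89) - 8*1/151) + 27426 = ((30 + 89 - 8374*89) - 8/151) + 27426 = ((30 + 89 - 745286) - 8/151) + 27426 = (-745167 - 8/151) + 27426 = -112520225/151 + 27426 = -108378899/151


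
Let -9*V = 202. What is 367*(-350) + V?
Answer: -1156252/9 ≈ -1.2847e+5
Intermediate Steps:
V = -202/9 (V = -⅑*202 = -202/9 ≈ -22.444)
367*(-350) + V = 367*(-350) - 202/9 = -128450 - 202/9 = -1156252/9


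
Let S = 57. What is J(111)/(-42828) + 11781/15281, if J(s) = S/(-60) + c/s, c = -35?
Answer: 4324937171/5609611440 ≈ 0.77099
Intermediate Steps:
J(s) = -19/20 - 35/s (J(s) = 57/(-60) - 35/s = 57*(-1/60) - 35/s = -19/20 - 35/s)
J(111)/(-42828) + 11781/15281 = (-19/20 - 35/111)/(-42828) + 11781/15281 = (-19/20 - 35*1/111)*(-1/42828) + 11781*(1/15281) = (-19/20 - 35/111)*(-1/42828) + 1683/2183 = -2809/2220*(-1/42828) + 1683/2183 = 2809/95078160 + 1683/2183 = 4324937171/5609611440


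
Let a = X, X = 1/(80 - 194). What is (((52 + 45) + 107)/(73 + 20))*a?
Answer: -34/1767 ≈ -0.019242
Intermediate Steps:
X = -1/114 (X = 1/(-114) = -1/114 ≈ -0.0087719)
a = -1/114 ≈ -0.0087719
(((52 + 45) + 107)/(73 + 20))*a = (((52 + 45) + 107)/(73 + 20))*(-1/114) = ((97 + 107)/93)*(-1/114) = (204*(1/93))*(-1/114) = (68/31)*(-1/114) = -34/1767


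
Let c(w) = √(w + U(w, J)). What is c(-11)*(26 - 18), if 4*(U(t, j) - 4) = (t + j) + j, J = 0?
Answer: 4*I*√39 ≈ 24.98*I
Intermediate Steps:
U(t, j) = 4 + j/2 + t/4 (U(t, j) = 4 + ((t + j) + j)/4 = 4 + ((j + t) + j)/4 = 4 + (t + 2*j)/4 = 4 + (j/2 + t/4) = 4 + j/2 + t/4)
c(w) = √(4 + 5*w/4) (c(w) = √(w + (4 + (½)*0 + w/4)) = √(w + (4 + 0 + w/4)) = √(w + (4 + w/4)) = √(4 + 5*w/4))
c(-11)*(26 - 18) = (√(16 + 5*(-11))/2)*(26 - 18) = (√(16 - 55)/2)*8 = (√(-39)/2)*8 = ((I*√39)/2)*8 = (I*√39/2)*8 = 4*I*√39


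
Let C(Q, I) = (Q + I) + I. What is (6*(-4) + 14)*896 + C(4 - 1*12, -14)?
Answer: -8996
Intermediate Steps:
C(Q, I) = Q + 2*I (C(Q, I) = (I + Q) + I = Q + 2*I)
(6*(-4) + 14)*896 + C(4 - 1*12, -14) = (6*(-4) + 14)*896 + ((4 - 1*12) + 2*(-14)) = (-24 + 14)*896 + ((4 - 12) - 28) = -10*896 + (-8 - 28) = -8960 - 36 = -8996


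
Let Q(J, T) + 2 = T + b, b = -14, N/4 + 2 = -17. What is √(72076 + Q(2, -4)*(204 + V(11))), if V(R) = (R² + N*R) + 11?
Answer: 34*√71 ≈ 286.49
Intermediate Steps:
N = -76 (N = -8 + 4*(-17) = -8 - 68 = -76)
Q(J, T) = -16 + T (Q(J, T) = -2 + (T - 14) = -2 + (-14 + T) = -16 + T)
V(R) = 11 + R² - 76*R (V(R) = (R² - 76*R) + 11 = 11 + R² - 76*R)
√(72076 + Q(2, -4)*(204 + V(11))) = √(72076 + (-16 - 4)*(204 + (11 + 11² - 76*11))) = √(72076 - 20*(204 + (11 + 121 - 836))) = √(72076 - 20*(204 - 704)) = √(72076 - 20*(-500)) = √(72076 + 10000) = √82076 = 34*√71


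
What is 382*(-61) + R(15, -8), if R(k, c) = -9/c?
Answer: -186407/8 ≈ -23301.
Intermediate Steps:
382*(-61) + R(15, -8) = 382*(-61) - 9/(-8) = -23302 - 9*(-1/8) = -23302 + 9/8 = -186407/8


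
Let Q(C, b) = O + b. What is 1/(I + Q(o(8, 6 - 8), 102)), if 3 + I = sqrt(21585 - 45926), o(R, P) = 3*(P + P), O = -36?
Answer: 63/28310 - I*sqrt(24341)/28310 ≈ 0.0022254 - 0.005511*I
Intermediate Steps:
o(R, P) = 6*P (o(R, P) = 3*(2*P) = 6*P)
Q(C, b) = -36 + b
I = -3 + I*sqrt(24341) (I = -3 + sqrt(21585 - 45926) = -3 + sqrt(-24341) = -3 + I*sqrt(24341) ≈ -3.0 + 156.02*I)
1/(I + Q(o(8, 6 - 8), 102)) = 1/((-3 + I*sqrt(24341)) + (-36 + 102)) = 1/((-3 + I*sqrt(24341)) + 66) = 1/(63 + I*sqrt(24341))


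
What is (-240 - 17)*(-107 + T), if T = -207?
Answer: 80698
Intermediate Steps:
(-240 - 17)*(-107 + T) = (-240 - 17)*(-107 - 207) = -257*(-314) = 80698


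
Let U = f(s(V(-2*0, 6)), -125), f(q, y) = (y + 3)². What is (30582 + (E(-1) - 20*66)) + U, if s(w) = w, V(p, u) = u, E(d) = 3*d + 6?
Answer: 44149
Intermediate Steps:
E(d) = 6 + 3*d
f(q, y) = (3 + y)²
U = 14884 (U = (3 - 125)² = (-122)² = 14884)
(30582 + (E(-1) - 20*66)) + U = (30582 + ((6 + 3*(-1)) - 20*66)) + 14884 = (30582 + ((6 - 3) - 1320)) + 14884 = (30582 + (3 - 1320)) + 14884 = (30582 - 1317) + 14884 = 29265 + 14884 = 44149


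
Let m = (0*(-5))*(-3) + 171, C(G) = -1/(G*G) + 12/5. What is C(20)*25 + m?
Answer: 3695/16 ≈ 230.94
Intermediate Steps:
C(G) = 12/5 - 1/G² (C(G) = -1/(G²) + 12*(⅕) = -1/G² + 12/5 = 12/5 - 1/G²)
m = 171 (m = 0*(-3) + 171 = 0 + 171 = 171)
C(20)*25 + m = (12/5 - 1/20²)*25 + 171 = (12/5 - 1*1/400)*25 + 171 = (12/5 - 1/400)*25 + 171 = (959/400)*25 + 171 = 959/16 + 171 = 3695/16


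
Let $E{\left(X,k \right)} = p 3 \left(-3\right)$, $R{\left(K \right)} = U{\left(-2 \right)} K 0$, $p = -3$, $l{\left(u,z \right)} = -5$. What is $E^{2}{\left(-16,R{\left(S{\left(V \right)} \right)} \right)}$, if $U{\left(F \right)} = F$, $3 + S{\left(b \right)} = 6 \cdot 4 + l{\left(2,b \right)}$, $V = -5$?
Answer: $729$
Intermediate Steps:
$S{\left(b \right)} = 16$ ($S{\left(b \right)} = -3 + \left(6 \cdot 4 - 5\right) = -3 + \left(24 - 5\right) = -3 + 19 = 16$)
$R{\left(K \right)} = 0$ ($R{\left(K \right)} = - 2 K 0 = 0$)
$E{\left(X,k \right)} = 27$ ($E{\left(X,k \right)} = \left(-3\right) 3 \left(-3\right) = \left(-9\right) \left(-3\right) = 27$)
$E^{2}{\left(-16,R{\left(S{\left(V \right)} \right)} \right)} = 27^{2} = 729$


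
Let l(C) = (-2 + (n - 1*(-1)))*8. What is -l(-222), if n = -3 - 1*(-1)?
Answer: 24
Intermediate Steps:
n = -2 (n = -3 + 1 = -2)
l(C) = -24 (l(C) = (-2 + (-2 - 1*(-1)))*8 = (-2 + (-2 + 1))*8 = (-2 - 1)*8 = -3*8 = -24)
-l(-222) = -1*(-24) = 24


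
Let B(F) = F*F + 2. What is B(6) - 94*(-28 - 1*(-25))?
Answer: 320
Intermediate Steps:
B(F) = 2 + F² (B(F) = F² + 2 = 2 + F²)
B(6) - 94*(-28 - 1*(-25)) = (2 + 6²) - 94*(-28 - 1*(-25)) = (2 + 36) - 94*(-28 + 25) = 38 - 94*(-3) = 38 + 282 = 320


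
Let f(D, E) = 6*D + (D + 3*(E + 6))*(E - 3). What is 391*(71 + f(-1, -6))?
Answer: 28934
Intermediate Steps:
f(D, E) = 6*D + (-3 + E)*(18 + D + 3*E) (f(D, E) = 6*D + (D + 3*(6 + E))*(-3 + E) = 6*D + (D + (18 + 3*E))*(-3 + E) = 6*D + (18 + D + 3*E)*(-3 + E) = 6*D + (-3 + E)*(18 + D + 3*E))
391*(71 + f(-1, -6)) = 391*(71 + (-54 + 3*(-1) + 3*(-6)**2 + 9*(-6) - 1*(-6))) = 391*(71 + (-54 - 3 + 3*36 - 54 + 6)) = 391*(71 + (-54 - 3 + 108 - 54 + 6)) = 391*(71 + 3) = 391*74 = 28934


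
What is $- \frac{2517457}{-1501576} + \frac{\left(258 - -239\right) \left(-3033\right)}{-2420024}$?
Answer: $\frac{130559117546}{56778905591} \approx 2.2994$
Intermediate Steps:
$- \frac{2517457}{-1501576} + \frac{\left(258 - -239\right) \left(-3033\right)}{-2420024} = \left(-2517457\right) \left(- \frac{1}{1501576}\right) + \left(258 + 239\right) \left(-3033\right) \left(- \frac{1}{2420024}\right) = \frac{2517457}{1501576} + 497 \left(-3033\right) \left(- \frac{1}{2420024}\right) = \frac{2517457}{1501576} - - \frac{1507401}{2420024} = \frac{2517457}{1501576} + \frac{1507401}{2420024} = \frac{130559117546}{56778905591}$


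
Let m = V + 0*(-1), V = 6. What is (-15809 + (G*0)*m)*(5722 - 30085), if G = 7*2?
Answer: 385154667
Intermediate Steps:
G = 14
m = 6 (m = 6 + 0*(-1) = 6 + 0 = 6)
(-15809 + (G*0)*m)*(5722 - 30085) = (-15809 + (14*0)*6)*(5722 - 30085) = (-15809 + 0*6)*(-24363) = (-15809 + 0)*(-24363) = -15809*(-24363) = 385154667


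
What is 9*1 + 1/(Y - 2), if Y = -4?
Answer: 53/6 ≈ 8.8333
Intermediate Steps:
9*1 + 1/(Y - 2) = 9*1 + 1/(-4 - 2) = 9 + 1/(-6) = 9 - ⅙ = 53/6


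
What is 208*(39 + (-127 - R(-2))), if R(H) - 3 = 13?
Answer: -21632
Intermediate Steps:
R(H) = 16 (R(H) = 3 + 13 = 16)
208*(39 + (-127 - R(-2))) = 208*(39 + (-127 - 1*16)) = 208*(39 + (-127 - 16)) = 208*(39 - 143) = 208*(-104) = -21632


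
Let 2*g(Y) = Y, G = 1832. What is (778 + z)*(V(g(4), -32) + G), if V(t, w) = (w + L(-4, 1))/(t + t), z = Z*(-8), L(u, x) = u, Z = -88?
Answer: 2701686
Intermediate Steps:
g(Y) = Y/2
z = 704 (z = -88*(-8) = 704)
V(t, w) = (-4 + w)/(2*t) (V(t, w) = (w - 4)/(t + t) = (-4 + w)/((2*t)) = (-4 + w)*(1/(2*t)) = (-4 + w)/(2*t))
(778 + z)*(V(g(4), -32) + G) = (778 + 704)*((-4 - 32)/(2*(((½)*4))) + 1832) = 1482*((½)*(-36)/2 + 1832) = 1482*((½)*(½)*(-36) + 1832) = 1482*(-9 + 1832) = 1482*1823 = 2701686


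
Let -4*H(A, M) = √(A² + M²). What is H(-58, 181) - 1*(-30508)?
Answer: 30508 - 85*√5/4 ≈ 30461.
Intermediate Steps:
H(A, M) = -√(A² + M²)/4
H(-58, 181) - 1*(-30508) = -√((-58)² + 181²)/4 - 1*(-30508) = -√(3364 + 32761)/4 + 30508 = -85*√5/4 + 30508 = 30508 - 85*√5/4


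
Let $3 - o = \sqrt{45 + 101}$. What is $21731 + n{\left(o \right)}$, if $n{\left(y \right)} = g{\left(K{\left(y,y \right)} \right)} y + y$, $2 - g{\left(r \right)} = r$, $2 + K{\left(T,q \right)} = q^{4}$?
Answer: $-337657 + 34856 \sqrt{146} \approx 83510.0$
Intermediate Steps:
$K{\left(T,q \right)} = -2 + q^{4}$
$g{\left(r \right)} = 2 - r$
$o = 3 - \sqrt{146}$ ($o = 3 - \sqrt{45 + 101} = 3 - \sqrt{146} \approx -9.083$)
$n{\left(y \right)} = y + y \left(4 - y^{4}\right)$ ($n{\left(y \right)} = \left(2 - \left(-2 + y^{4}\right)\right) y + y = \left(4 - y^{4}\right) y + y = y \left(4 - y^{4}\right) + y = y + y \left(4 - y^{4}\right)$)
$21731 + n{\left(o \right)} = 21731 + \left(3 - \sqrt{146}\right) \left(5 - \left(3 - \sqrt{146}\right)^{4}\right)$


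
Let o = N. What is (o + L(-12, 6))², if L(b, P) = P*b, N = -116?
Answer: 35344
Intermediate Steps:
o = -116
(o + L(-12, 6))² = (-116 + 6*(-12))² = (-116 - 72)² = (-188)² = 35344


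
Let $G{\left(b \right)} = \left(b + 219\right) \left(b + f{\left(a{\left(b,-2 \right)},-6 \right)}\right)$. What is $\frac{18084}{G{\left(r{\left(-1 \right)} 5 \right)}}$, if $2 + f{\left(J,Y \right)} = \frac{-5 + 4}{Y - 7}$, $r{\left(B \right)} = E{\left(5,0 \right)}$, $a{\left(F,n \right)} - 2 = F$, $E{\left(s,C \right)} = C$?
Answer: $- \frac{78364}{1825} \approx -42.939$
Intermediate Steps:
$a{\left(F,n \right)} = 2 + F$
$r{\left(B \right)} = 0$
$f{\left(J,Y \right)} = -2 - \frac{1}{-7 + Y}$ ($f{\left(J,Y \right)} = -2 + \frac{-5 + 4}{Y - 7} = -2 - \frac{1}{-7 + Y}$)
$G{\left(b \right)} = \left(219 + b\right) \left(- \frac{25}{13} + b\right)$ ($G{\left(b \right)} = \left(b + 219\right) \left(b + \frac{13 - -12}{-7 - 6}\right) = \left(219 + b\right) \left(b + \frac{13 + 12}{-13}\right) = \left(219 + b\right) \left(b - \frac{25}{13}\right) = \left(219 + b\right) \left(- \frac{25}{13} + b\right)$)
$\frac{18084}{G{\left(r{\left(-1 \right)} 5 \right)}} = \frac{18084}{- \frac{5475}{13} + \left(0 \cdot 5\right)^{2} + \frac{2822 \cdot 0 \cdot 5}{13}} = \frac{18084}{- \frac{5475}{13} + 0^{2} + \frac{2822}{13} \cdot 0} = \frac{18084}{- \frac{5475}{13} + 0 + 0} = \frac{18084}{- \frac{5475}{13}} = 18084 \left(- \frac{13}{5475}\right) = - \frac{78364}{1825}$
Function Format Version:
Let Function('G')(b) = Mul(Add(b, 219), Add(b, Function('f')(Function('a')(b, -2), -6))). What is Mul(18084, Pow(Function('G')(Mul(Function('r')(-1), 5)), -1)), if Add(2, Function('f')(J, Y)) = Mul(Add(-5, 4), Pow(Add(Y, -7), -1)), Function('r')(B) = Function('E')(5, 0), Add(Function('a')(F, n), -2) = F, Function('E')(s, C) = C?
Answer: Rational(-78364, 1825) ≈ -42.939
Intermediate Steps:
Function('a')(F, n) = Add(2, F)
Function('r')(B) = 0
Function('f')(J, Y) = Add(-2, Mul(-1, Pow(Add(-7, Y), -1))) (Function('f')(J, Y) = Add(-2, Mul(Add(-5, 4), Pow(Add(Y, -7), -1))) = Add(-2, Mul(-1, Pow(Add(-7, Y), -1))))
Function('G')(b) = Mul(Add(219, b), Add(Rational(-25, 13), b)) (Function('G')(b) = Mul(Add(b, 219), Add(b, Mul(Pow(Add(-7, -6), -1), Add(13, Mul(-2, -6))))) = Mul(Add(219, b), Add(b, Mul(Pow(-13, -1), Add(13, 12)))) = Mul(Add(219, b), Add(b, Mul(Rational(-1, 13), 25))) = Mul(Add(219, b), Add(b, Rational(-25, 13))) = Mul(Add(219, b), Add(Rational(-25, 13), b)))
Mul(18084, Pow(Function('G')(Mul(Function('r')(-1), 5)), -1)) = Mul(18084, Pow(Add(Rational(-5475, 13), Pow(Mul(0, 5), 2), Mul(Rational(2822, 13), Mul(0, 5))), -1)) = Mul(18084, Pow(Add(Rational(-5475, 13), Pow(0, 2), Mul(Rational(2822, 13), 0)), -1)) = Mul(18084, Pow(Add(Rational(-5475, 13), 0, 0), -1)) = Mul(18084, Pow(Rational(-5475, 13), -1)) = Mul(18084, Rational(-13, 5475)) = Rational(-78364, 1825)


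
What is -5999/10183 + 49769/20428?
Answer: 384250155/208018324 ≈ 1.8472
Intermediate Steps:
-5999/10183 + 49769/20428 = 384250155/208018324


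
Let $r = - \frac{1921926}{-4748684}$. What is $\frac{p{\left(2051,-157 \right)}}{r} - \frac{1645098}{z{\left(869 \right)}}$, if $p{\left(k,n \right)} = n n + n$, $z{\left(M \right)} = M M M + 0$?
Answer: $\frac{12720541004913587534}{210205822285789} \approx 60515.0$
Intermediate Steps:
$z{\left(M \right)} = M^{3}$ ($z{\left(M \right)} = M^{2} M + 0 = M^{3} + 0 = M^{3}$)
$p{\left(k,n \right)} = n + n^{2}$ ($p{\left(k,n \right)} = n^{2} + n = n + n^{2}$)
$r = \frac{960963}{2374342}$ ($r = \left(-1921926\right) \left(- \frac{1}{4748684}\right) = \frac{960963}{2374342} \approx 0.40473$)
$\frac{p{\left(2051,-157 \right)}}{r} - \frac{1645098}{z{\left(869 \right)}} = \frac{\left(-157\right) \left(1 - 157\right)}{\frac{960963}{2374342}} - \frac{1645098}{869^{3}} = \left(-157\right) \left(-156\right) \frac{2374342}{960963} - \frac{1645098}{656234909} = 24492 \cdot \frac{2374342}{960963} - \frac{1645098}{656234909} = \frac{19384128088}{320321} - \frac{1645098}{656234909} = \frac{12720541004913587534}{210205822285789}$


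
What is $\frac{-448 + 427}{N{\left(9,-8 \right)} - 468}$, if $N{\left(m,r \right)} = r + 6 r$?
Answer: $\frac{21}{524} \approx 0.040076$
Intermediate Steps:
$N{\left(m,r \right)} = 7 r$
$\frac{-448 + 427}{N{\left(9,-8 \right)} - 468} = \frac{-448 + 427}{7 \left(-8\right) - 468} = - \frac{21}{-56 - 468} = - \frac{21}{-524} = \left(-21\right) \left(- \frac{1}{524}\right) = \frac{21}{524}$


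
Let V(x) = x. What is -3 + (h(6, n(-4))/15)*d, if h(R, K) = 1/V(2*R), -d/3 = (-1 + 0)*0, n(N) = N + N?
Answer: -3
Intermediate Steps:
n(N) = 2*N
d = 0 (d = -3*(-1 + 0)*0 = -(-3)*0 = -3*0 = 0)
h(R, K) = 1/(2*R)
-3 + (h(6, n(-4))/15)*d = -3 + (((½)/6)/15)*0 = -3 + (((½)*(⅙))*(1/15))*0 = -3 + ((1/12)*(1/15))*0 = -3 + (1/180)*0 = -3 + 0 = -3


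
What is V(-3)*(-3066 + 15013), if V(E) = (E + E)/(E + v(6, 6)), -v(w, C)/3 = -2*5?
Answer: -23894/9 ≈ -2654.9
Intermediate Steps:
v(w, C) = 30 (v(w, C) = -(-6)*5 = -3*(-10) = 30)
V(E) = 2*E/(30 + E) (V(E) = (E + E)/(E + 30) = (2*E)/(30 + E) = 2*E/(30 + E))
V(-3)*(-3066 + 15013) = (2*(-3)/(30 - 3))*(-3066 + 15013) = (2*(-3)/27)*11947 = (2*(-3)*(1/27))*11947 = -2/9*11947 = -23894/9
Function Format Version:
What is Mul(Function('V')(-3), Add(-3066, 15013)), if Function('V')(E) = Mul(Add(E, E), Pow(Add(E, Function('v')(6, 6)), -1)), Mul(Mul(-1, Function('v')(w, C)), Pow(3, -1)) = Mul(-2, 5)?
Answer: Rational(-23894, 9) ≈ -2654.9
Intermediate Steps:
Function('v')(w, C) = 30 (Function('v')(w, C) = Mul(-3, Mul(-2, 5)) = Mul(-3, -10) = 30)
Function('V')(E) = Mul(2, E, Pow(Add(30, E), -1)) (Function('V')(E) = Mul(Add(E, E), Pow(Add(E, 30), -1)) = Mul(Mul(2, E), Pow(Add(30, E), -1)) = Mul(2, E, Pow(Add(30, E), -1)))
Mul(Function('V')(-3), Add(-3066, 15013)) = Mul(Mul(2, -3, Pow(Add(30, -3), -1)), Add(-3066, 15013)) = Mul(Mul(2, -3, Pow(27, -1)), 11947) = Mul(Mul(2, -3, Rational(1, 27)), 11947) = Mul(Rational(-2, 9), 11947) = Rational(-23894, 9)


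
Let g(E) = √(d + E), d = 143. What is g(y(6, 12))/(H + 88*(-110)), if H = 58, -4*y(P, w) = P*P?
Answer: -√134/9622 ≈ -0.0012031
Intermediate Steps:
y(P, w) = -P²/4 (y(P, w) = -P*P/4 = -P²/4)
g(E) = √(143 + E)
g(y(6, 12))/(H + 88*(-110)) = √(143 - ¼*6²)/(58 + 88*(-110)) = √(143 - ¼*36)/(58 - 9680) = √(143 - 9)/(-9622) = √134*(-1/9622) = -√134/9622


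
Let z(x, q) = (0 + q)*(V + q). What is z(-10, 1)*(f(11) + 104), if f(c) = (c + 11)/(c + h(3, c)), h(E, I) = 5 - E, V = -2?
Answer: -1374/13 ≈ -105.69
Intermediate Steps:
z(x, q) = q*(-2 + q) (z(x, q) = (0 + q)*(-2 + q) = q*(-2 + q))
f(c) = (11 + c)/(2 + c) (f(c) = (c + 11)/(c + (5 - 1*3)) = (11 + c)/(c + (5 - 3)) = (11 + c)/(c + 2) = (11 + c)/(2 + c))
z(-10, 1)*(f(11) + 104) = (1*(-2 + 1))*((11 + 11)/(2 + 11) + 104) = (1*(-1))*(22/13 + 104) = -((1/13)*22 + 104) = -(22/13 + 104) = -1*1374/13 = -1374/13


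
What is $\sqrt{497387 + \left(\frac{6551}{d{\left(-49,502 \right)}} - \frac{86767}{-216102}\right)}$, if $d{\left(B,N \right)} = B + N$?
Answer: $\frac{25 \sqrt{94157809781370562}}{10877134} \approx 705.27$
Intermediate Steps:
$\sqrt{497387 + \left(\frac{6551}{d{\left(-49,502 \right)}} - \frac{86767}{-216102}\right)} = \sqrt{497387 - \left(- \frac{86767}{216102} - \frac{6551}{-49 + 502}\right)} = \sqrt{497387 - \left(- \frac{86767}{216102} - \frac{6551}{453}\right)} = \sqrt{497387 + \left(6551 \cdot \frac{1}{453} + \frac{86767}{216102}\right)} = \sqrt{497387 + \left(\frac{6551}{453} + \frac{86767}{216102}\right)} = \sqrt{497387 + \frac{161665517}{10877134}} = \sqrt{\frac{5410306714375}{10877134}} = \frac{25 \sqrt{94157809781370562}}{10877134}$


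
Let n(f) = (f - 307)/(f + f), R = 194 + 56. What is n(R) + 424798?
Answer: 212398943/500 ≈ 4.2480e+5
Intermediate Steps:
R = 250
n(f) = (-307 + f)/(2*f) (n(f) = (-307 + f)/((2*f)) = (-307 + f)*(1/(2*f)) = (-307 + f)/(2*f))
n(R) + 424798 = (1/2)*(-307 + 250)/250 + 424798 = (1/2)*(1/250)*(-57) + 424798 = -57/500 + 424798 = 212398943/500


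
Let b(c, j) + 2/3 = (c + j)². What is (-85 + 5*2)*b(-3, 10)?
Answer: -3625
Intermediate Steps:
b(c, j) = -⅔ + (c + j)²
(-85 + 5*2)*b(-3, 10) = (-85 + 5*2)*(-⅔ + (-3 + 10)²) = (-85 + 10)*(-⅔ + 7²) = -75*(-⅔ + 49) = -75*145/3 = -3625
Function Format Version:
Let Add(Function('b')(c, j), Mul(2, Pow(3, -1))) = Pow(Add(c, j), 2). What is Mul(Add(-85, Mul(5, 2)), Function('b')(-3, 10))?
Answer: -3625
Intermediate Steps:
Function('b')(c, j) = Add(Rational(-2, 3), Pow(Add(c, j), 2))
Mul(Add(-85, Mul(5, 2)), Function('b')(-3, 10)) = Mul(Add(-85, Mul(5, 2)), Add(Rational(-2, 3), Pow(Add(-3, 10), 2))) = Mul(Add(-85, 10), Add(Rational(-2, 3), Pow(7, 2))) = Mul(-75, Add(Rational(-2, 3), 49)) = Mul(-75, Rational(145, 3)) = -3625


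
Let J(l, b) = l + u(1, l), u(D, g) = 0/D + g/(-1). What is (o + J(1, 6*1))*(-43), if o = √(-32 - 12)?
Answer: -86*I*√11 ≈ -285.23*I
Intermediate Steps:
o = 2*I*√11 (o = √(-44) = 2*I*√11 ≈ 6.6332*I)
u(D, g) = -g (u(D, g) = 0 + g*(-1) = 0 - g = -g)
J(l, b) = 0 (J(l, b) = l - l = 0)
(o + J(1, 6*1))*(-43) = (2*I*√11 + 0)*(-43) = (2*I*√11)*(-43) = -86*I*√11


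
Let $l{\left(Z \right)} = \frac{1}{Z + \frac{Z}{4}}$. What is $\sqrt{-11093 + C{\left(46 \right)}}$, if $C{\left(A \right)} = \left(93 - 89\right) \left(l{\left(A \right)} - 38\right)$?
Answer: $\frac{i \sqrt{148714205}}{115} \approx 106.04 i$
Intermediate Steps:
$l{\left(Z \right)} = \frac{4}{5 Z}$ ($l{\left(Z \right)} = \frac{1}{Z + Z \frac{1}{4}} = \frac{1}{Z + \frac{Z}{4}} = \frac{1}{\frac{5}{4} Z} = \frac{4}{5 Z}$)
$C{\left(A \right)} = -152 + \frac{16}{5 A}$ ($C{\left(A \right)} = \left(93 - 89\right) \left(\frac{4}{5 A} - 38\right) = 4 \left(-38 + \frac{4}{5 A}\right) = -152 + \frac{16}{5 A}$)
$\sqrt{-11093 + C{\left(46 \right)}} = \sqrt{-11093 - \left(152 - \frac{16}{5 \cdot 46}\right)} = \sqrt{-11093 + \left(-152 + \frac{16}{5} \cdot \frac{1}{46}\right)} = \sqrt{-11093 + \left(-152 + \frac{8}{115}\right)} = \sqrt{-11093 - \frac{17472}{115}} = \sqrt{- \frac{1293167}{115}} = \frac{i \sqrt{148714205}}{115}$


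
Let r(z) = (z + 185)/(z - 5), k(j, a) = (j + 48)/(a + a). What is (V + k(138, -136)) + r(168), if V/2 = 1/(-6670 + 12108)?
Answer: 89338599/60274792 ≈ 1.4822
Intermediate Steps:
k(j, a) = (48 + j)/(2*a) (k(j, a) = (48 + j)/((2*a)) = (48 + j)*(1/(2*a)) = (48 + j)/(2*a))
V = 1/2719 (V = 2/(-6670 + 12108) = 2/5438 = 2*(1/5438) = 1/2719 ≈ 0.00036778)
r(z) = (185 + z)/(-5 + z)
(V + k(138, -136)) + r(168) = (1/2719 + (1/2)*(48 + 138)/(-136)) + (185 + 168)/(-5 + 168) = (1/2719 + (1/2)*(-1/136)*186) + 353/163 = (1/2719 - 93/136) + (1/163)*353 = -252731/369784 + 353/163 = 89338599/60274792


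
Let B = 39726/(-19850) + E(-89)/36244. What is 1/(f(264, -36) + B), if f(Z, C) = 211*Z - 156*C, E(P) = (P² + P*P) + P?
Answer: 359721700/22057571077953 ≈ 1.6308e-5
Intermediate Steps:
E(P) = P + 2*P² (E(P) = (P² + P²) + P = 2*P² + P = P + 2*P²)
f(Z, C) = -156*C + 211*Z
B = -563566047/359721700 (B = 39726/(-19850) - 89*(1 + 2*(-89))/36244 = 39726*(-1/19850) - 89*(1 - 178)*(1/36244) = -19863/9925 - 89*(-177)*(1/36244) = -19863/9925 + 15753*(1/36244) = -19863/9925 + 15753/36244 = -563566047/359721700 ≈ -1.5667)
1/(f(264, -36) + B) = 1/((-156*(-36) + 211*264) - 563566047/359721700) = 1/((5616 + 55704) - 563566047/359721700) = 1/(61320 - 563566047/359721700) = 1/(22057571077953/359721700) = 359721700/22057571077953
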